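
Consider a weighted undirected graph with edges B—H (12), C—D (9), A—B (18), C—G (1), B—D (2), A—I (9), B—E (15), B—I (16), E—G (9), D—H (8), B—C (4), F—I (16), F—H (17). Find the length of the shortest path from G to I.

A few of the G→I routes:
G -> C -> B -> I: 1 + 4 + 16 = 21
G -> C -> D -> B -> A -> I: 1 + 9 + 2 + 18 + 9 = 39
G -> C -> D -> B -> I: 1 + 9 + 2 + 16 = 28
G -> C -> B -> A -> I: 1 + 4 + 18 + 9 = 32
Shortest: 21.

21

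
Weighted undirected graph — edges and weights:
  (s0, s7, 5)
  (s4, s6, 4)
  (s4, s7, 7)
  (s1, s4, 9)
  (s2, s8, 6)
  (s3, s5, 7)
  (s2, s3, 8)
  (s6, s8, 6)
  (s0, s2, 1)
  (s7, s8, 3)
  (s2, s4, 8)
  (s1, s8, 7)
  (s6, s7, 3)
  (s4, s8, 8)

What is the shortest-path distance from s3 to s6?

A few of the s3→s6 routes:
s3-s2-s8-s7-s6: 8 + 6 + 3 + 3 = 20
s3-s2-s8-s6: 8 + 6 + 6 = 20
s3-s2-s0-s7-s6: 8 + 1 + 5 + 3 = 17
s3-s2-s0-s7-s8-s6: 8 + 1 + 5 + 3 + 6 = 23
s3-s2-s4-s6: 8 + 8 + 4 = 20
Shortest: 17.

17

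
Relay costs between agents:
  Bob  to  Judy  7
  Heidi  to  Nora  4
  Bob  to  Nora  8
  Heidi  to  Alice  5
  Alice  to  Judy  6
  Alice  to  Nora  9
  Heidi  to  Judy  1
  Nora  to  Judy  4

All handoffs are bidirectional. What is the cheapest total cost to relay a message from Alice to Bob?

Checking several routes:
Alice - Judy - Nora - Bob: 6 + 4 + 8 = 18
Alice - Nora - Bob: 9 + 8 = 17
Alice - Heidi - Judy - Bob: 5 + 1 + 7 = 13
Alice - Judy - Bob: 6 + 7 = 13
Alice - Heidi - Nora - Bob: 5 + 4 + 8 = 17
Shortest: 13.

13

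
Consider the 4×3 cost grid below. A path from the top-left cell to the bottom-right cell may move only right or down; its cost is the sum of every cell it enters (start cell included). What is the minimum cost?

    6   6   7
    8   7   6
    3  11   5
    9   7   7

37

Best path: (0,0) -> (0,1) -> (0,2) -> (1,2) -> (2,2) -> (3,2)
Cost: 6 + 6 + 7 + 6 + 5 + 7 = 37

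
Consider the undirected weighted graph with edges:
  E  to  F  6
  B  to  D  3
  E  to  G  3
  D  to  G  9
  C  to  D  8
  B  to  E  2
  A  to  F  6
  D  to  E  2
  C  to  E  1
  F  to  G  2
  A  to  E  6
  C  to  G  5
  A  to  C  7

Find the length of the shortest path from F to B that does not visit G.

8

Checking several routes:
F → A → E → B: 6 + 6 + 2 = 14
F → E → B: 6 + 2 = 8
F → E → D → B: 6 + 2 + 3 = 11
Best route has total 8.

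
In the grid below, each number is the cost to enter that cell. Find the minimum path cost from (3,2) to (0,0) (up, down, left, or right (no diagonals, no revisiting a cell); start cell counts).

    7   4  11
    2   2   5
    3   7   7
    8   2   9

29

Cheapest: (3,2) (3,1) (2,1) (1,1) (1,0) (0,0)
  9 + 2 + 7 + 2 + 2 + 7 = 29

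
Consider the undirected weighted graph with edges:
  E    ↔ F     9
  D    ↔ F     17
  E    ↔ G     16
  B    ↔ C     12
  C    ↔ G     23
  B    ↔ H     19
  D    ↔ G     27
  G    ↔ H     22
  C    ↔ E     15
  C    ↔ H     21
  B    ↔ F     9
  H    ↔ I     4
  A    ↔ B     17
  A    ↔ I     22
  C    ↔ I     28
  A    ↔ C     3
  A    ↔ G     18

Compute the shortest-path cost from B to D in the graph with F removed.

Some routes from B to D avoiding F:
B → H → G → D: 19 + 22 + 27 = 68
B → C → E → G → D: 12 + 15 + 16 + 27 = 70
B → A → C → G → D: 17 + 3 + 23 + 27 = 70
B → A → G → D: 17 + 18 + 27 = 62
B → C → G → D: 12 + 23 + 27 = 62
B → C → A → G → D: 12 + 3 + 18 + 27 = 60
Best route has total 60.

60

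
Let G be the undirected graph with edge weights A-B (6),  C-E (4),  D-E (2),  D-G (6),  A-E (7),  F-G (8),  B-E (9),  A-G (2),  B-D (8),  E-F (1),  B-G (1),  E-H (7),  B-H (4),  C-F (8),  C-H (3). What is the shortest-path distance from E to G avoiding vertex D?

Comparing a few candidate routes:
E→C→H→B→G: 4 + 3 + 4 + 1 = 12
E→F→G: 1 + 8 = 9
E→A→G: 7 + 2 = 9
E→B→G: 9 + 1 = 10
Shortest: 9.

9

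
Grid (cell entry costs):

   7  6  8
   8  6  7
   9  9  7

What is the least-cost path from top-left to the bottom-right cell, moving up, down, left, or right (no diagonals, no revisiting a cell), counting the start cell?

One optimal route is (0,0)→(0,1)→(1,1)→(1,2)→(2,2).
Its cost is 7 + 6 + 6 + 7 + 7 = 33.

33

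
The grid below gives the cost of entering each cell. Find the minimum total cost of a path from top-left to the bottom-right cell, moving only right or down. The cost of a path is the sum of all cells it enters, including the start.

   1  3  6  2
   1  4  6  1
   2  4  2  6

Path r0c0→r1c0→r2c0→r2c1→r2c2→r2c3: 1 + 1 + 2 + 4 + 2 + 6 = 16.

16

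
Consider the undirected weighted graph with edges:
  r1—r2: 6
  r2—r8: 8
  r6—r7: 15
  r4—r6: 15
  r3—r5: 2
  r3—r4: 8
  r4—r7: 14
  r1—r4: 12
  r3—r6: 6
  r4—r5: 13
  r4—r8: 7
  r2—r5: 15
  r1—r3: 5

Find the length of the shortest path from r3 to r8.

15

Comparing a few candidate routes:
r3 - r5 - r4 - r8: 2 + 13 + 7 = 22
r3 - r1 - r2 - r8: 5 + 6 + 8 = 19
r3 - r4 - r8: 8 + 7 = 15
r3 - r6 - r4 - r8: 6 + 15 + 7 = 28
r3 - r1 - r4 - r8: 5 + 12 + 7 = 24
r3 - r5 - r2 - r8: 2 + 15 + 8 = 25
The minimum is 15.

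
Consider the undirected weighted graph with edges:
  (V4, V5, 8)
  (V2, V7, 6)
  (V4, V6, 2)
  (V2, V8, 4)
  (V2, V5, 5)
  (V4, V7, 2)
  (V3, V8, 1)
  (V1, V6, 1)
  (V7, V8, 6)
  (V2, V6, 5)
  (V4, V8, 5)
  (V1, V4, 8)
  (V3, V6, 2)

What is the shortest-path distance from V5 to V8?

9

Checking several routes:
V5 -> V4 -> V6 -> V3 -> V8: 8 + 2 + 2 + 1 = 13
V5 -> V4 -> V8: 8 + 5 = 13
V5 -> V2 -> V8: 5 + 4 = 9
Shortest: 9.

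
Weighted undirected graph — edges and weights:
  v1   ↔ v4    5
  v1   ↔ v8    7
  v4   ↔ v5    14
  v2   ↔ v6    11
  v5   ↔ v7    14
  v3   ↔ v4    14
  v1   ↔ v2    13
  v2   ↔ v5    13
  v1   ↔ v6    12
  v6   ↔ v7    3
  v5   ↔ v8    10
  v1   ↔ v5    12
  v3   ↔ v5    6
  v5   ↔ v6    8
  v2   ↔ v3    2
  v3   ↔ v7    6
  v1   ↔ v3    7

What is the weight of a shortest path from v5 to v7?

11

A few of the v5→v7 routes:
v5→v3→v2→v6→v7: 6 + 2 + 11 + 3 = 22
v5→v2→v3→v7: 13 + 2 + 6 = 21
v5→v7: 14
v5→v6→v7: 8 + 3 = 11
v5→v1→v3→v7: 12 + 7 + 6 = 25
v5→v3→v7: 6 + 6 = 12
Shortest: 11.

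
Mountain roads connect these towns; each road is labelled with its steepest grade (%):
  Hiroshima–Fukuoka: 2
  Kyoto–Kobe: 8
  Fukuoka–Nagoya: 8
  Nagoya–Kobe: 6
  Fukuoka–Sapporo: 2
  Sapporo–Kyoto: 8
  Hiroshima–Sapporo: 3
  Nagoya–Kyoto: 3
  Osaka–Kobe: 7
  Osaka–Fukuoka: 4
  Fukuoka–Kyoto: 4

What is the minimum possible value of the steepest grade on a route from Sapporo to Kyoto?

A few of the Sapporo→Kyoto routes:
Sapporo → Fukuoka → Kyoto: max(2, 4) = 4
Sapporo → Hiroshima → Fukuoka → Osaka → Kobe → Nagoya → Kyoto: max(3, 2, 4, 7, 6, 3) = 7
Sapporo → Hiroshima → Fukuoka → Kyoto: max(3, 2, 4) = 4
Smallest bottleneck: 4%.

4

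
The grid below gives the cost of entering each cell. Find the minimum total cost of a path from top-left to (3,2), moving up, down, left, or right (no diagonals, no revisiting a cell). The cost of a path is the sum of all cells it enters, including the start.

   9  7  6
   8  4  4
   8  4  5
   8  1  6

Best path: [0,0] -> [0,1] -> [1,1] -> [2,1] -> [3,1] -> [3,2]
Cost: 9 + 7 + 4 + 4 + 1 + 6 = 31

31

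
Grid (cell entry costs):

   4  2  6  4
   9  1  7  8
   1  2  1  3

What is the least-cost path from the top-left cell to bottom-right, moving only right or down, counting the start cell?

13

Cheapest: r0c0 -> r0c1 -> r1c1 -> r2c1 -> r2c2 -> r2c3
  4 + 2 + 1 + 2 + 1 + 3 = 13
For comparison, the top-then-right route costs 27.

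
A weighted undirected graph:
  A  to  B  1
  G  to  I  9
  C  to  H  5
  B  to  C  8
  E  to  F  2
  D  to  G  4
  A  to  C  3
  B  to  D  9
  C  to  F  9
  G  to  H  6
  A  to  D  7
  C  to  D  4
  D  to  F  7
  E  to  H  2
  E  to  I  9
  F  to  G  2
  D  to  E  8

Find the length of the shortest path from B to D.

8

Comparing a few candidate routes:
B - A - D: 1 + 7 = 8
B - C - D: 8 + 4 = 12
B - D: 9
B - A - C - D: 1 + 3 + 4 = 8
Best route has total 8.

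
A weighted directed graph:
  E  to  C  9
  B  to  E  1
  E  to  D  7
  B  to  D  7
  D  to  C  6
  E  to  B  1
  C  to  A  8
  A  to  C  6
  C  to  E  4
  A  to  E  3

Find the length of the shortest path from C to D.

Comparing a few candidate routes:
C→E→D: 4 + 7 = 11
C→A→E→D: 8 + 3 + 7 = 18
C→E→B→D: 4 + 1 + 7 = 12
The minimum is 11.

11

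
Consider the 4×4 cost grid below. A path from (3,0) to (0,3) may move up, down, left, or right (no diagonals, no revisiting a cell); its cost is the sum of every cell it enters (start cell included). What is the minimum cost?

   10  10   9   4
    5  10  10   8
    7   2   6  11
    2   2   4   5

One optimal route is r3c0→r3c1→r2c1→r2c2→r1c2→r1c3→r0c3.
Its cost is 2 + 2 + 2 + 6 + 10 + 8 + 4 = 34.

34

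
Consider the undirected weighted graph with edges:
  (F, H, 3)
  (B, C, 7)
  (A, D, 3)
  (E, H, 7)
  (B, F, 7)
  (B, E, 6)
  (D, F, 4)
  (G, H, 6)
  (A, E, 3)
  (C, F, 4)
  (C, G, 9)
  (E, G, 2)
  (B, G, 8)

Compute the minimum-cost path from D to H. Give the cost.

Comparing a few candidate routes:
D-F-H: 4 + 3 = 7
D-A-E-H: 3 + 3 + 7 = 13
D-A-E-G-H: 3 + 3 + 2 + 6 = 14
Shortest: 7.

7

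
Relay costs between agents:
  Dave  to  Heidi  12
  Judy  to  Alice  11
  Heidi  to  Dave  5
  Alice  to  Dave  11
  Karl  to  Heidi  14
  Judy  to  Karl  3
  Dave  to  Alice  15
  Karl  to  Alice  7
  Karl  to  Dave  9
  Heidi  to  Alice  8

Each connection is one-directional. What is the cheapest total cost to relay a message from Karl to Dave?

9

Routes from Karl to Dave:
Karl → Dave: 9
Karl → Heidi → Dave: 14 + 5 = 19
Karl → Heidi → Alice → Dave: 14 + 8 + 11 = 33
Karl → Alice → Dave: 7 + 11 = 18
The minimum is 9.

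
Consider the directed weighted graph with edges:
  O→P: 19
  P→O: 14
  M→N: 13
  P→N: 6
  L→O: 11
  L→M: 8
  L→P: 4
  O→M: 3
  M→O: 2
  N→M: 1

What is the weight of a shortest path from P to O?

Paths from P to O:
P→O: 14
P→N→M→O: 6 + 1 + 2 = 9
Shortest: 9.

9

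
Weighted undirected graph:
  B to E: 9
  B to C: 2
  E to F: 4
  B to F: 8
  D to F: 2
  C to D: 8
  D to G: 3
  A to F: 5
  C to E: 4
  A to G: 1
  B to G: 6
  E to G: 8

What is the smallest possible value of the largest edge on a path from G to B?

Checking several routes:
G - B: max(6) = 6
G - D - F - E - C - B: max(3, 2, 4, 4, 2) = 4
G - A - F - E - C - B: max(1, 5, 4, 4, 2) = 5
Best route has worst link 4.

4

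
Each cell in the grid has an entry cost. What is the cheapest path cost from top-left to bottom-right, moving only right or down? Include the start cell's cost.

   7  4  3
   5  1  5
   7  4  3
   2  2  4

One optimal route is (0,0) → (0,1) → (1,1) → (2,1) → (3,1) → (3,2).
Its cost is 7 + 4 + 1 + 4 + 2 + 4 = 22.
(Top row then right column would cost 26.)

22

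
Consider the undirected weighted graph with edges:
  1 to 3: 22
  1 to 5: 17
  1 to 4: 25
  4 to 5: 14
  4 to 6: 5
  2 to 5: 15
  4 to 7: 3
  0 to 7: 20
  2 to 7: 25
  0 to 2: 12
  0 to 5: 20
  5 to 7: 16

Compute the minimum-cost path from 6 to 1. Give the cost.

30

A few of the 6→1 routes:
6-4-7-2-5-1: 5 + 3 + 25 + 15 + 17 = 65
6-4-1: 5 + 25 = 30
6-4-7-5-1: 5 + 3 + 16 + 17 = 41
6-4-7-0-5-1: 5 + 3 + 20 + 20 + 17 = 65
6-4-7-0-2-5-1: 5 + 3 + 20 + 12 + 15 + 17 = 72
6-4-5-1: 5 + 14 + 17 = 36
The minimum is 30.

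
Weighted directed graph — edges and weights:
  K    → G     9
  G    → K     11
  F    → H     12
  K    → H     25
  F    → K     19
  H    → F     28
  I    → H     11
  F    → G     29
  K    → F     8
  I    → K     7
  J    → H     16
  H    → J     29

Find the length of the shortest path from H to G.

56

Paths from H to G:
H-F-G: 28 + 29 = 57
H-F-K-G: 28 + 19 + 9 = 56
The minimum is 56.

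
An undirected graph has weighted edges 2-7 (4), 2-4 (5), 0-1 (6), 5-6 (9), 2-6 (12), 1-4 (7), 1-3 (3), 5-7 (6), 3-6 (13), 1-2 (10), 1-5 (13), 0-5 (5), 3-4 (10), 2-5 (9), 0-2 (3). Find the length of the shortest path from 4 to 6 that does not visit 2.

Some routes from 4 to 6 avoiding 2:
4 -> 3 -> 6: 10 + 13 = 23
4 -> 1 -> 0 -> 5 -> 6: 7 + 6 + 5 + 9 = 27
4 -> 1 -> 3 -> 6: 7 + 3 + 13 = 23
Best route has total 23.

23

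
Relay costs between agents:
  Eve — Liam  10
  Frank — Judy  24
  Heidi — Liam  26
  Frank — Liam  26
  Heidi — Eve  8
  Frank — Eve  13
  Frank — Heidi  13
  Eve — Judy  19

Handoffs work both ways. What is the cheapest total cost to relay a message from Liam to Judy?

29

Comparing a few candidate routes:
Liam -> Heidi -> Eve -> Judy: 26 + 8 + 19 = 53
Liam -> Eve -> Frank -> Judy: 10 + 13 + 24 = 47
Liam -> Eve -> Judy: 10 + 19 = 29
Liam -> Frank -> Judy: 26 + 24 = 50
Liam -> Eve -> Heidi -> Frank -> Judy: 10 + 8 + 13 + 24 = 55
Best route has total 29.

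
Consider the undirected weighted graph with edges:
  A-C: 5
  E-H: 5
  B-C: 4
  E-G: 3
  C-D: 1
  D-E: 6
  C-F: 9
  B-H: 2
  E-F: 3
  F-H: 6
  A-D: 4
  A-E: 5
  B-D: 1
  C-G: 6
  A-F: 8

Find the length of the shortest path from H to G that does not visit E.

10

Some routes from H to G avoiding E:
H -> F -> A -> D -> C -> G: 6 + 8 + 4 + 1 + 6 = 25
H -> B -> D -> A -> C -> G: 2 + 1 + 4 + 5 + 6 = 18
H -> B -> D -> C -> G: 2 + 1 + 1 + 6 = 10
H -> F -> C -> G: 6 + 9 + 6 = 21
H -> B -> C -> G: 2 + 4 + 6 = 12
Best route has total 10.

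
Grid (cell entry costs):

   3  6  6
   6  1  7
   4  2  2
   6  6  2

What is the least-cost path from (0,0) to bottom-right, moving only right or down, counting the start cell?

Best path: (0,0) -> (0,1) -> (1,1) -> (2,1) -> (2,2) -> (3,2)
Cost: 3 + 6 + 1 + 2 + 2 + 2 = 16
For comparison, the top-then-right route costs 26.

16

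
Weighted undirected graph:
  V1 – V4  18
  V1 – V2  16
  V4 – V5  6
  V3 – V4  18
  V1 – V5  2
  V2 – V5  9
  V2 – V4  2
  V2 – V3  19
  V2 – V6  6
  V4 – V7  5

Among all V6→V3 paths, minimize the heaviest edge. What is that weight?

18

Candidate routes:
V6 → V2 → V3: max(6, 19) = 19
V6 → V2 → V1 → V4 → V3: max(6, 16, 18, 18) = 18
V6 → V2 → V1 → V5 → V4 → V3: max(6, 16, 2, 6, 18) = 18
V6 → V2 → V5 → V1 → V4 → V3: max(6, 9, 2, 18, 18) = 18
V6 → V2 → V5 → V4 → V3: max(6, 9, 6, 18) = 18
V6 → V2 → V4 → V3: max(6, 2, 18) = 18
Smallest bottleneck: 18.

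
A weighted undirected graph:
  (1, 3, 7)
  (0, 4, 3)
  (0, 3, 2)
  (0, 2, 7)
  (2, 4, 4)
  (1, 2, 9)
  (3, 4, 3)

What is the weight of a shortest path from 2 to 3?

7

Routes from 2 to 3:
2 - 0 - 4 - 3: 7 + 3 + 3 = 13
2 - 4 - 3: 4 + 3 = 7
2 - 1 - 3: 9 + 7 = 16
2 - 0 - 3: 7 + 2 = 9
2 - 4 - 0 - 3: 4 + 3 + 2 = 9
Shortest: 7.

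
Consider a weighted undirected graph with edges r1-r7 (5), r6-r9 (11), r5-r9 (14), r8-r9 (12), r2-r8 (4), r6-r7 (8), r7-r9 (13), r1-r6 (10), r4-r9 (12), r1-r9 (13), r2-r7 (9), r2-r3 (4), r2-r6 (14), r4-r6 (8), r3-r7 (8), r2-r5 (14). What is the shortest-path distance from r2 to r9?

A few of the r2→r9 routes:
r2 → r8 → r9: 4 + 12 = 16
r2 → r6 → r9: 14 + 11 = 25
r2 → r3 → r7 → r9: 4 + 8 + 13 = 25
r2 → r7 → r9: 9 + 13 = 22
Shortest: 16.

16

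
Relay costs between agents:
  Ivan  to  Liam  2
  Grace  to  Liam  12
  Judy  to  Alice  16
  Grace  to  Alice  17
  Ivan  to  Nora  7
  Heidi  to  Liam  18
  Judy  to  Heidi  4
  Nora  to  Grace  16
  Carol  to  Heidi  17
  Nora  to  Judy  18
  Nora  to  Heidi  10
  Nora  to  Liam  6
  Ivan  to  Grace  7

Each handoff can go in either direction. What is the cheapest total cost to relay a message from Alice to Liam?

26

Some routes from Alice to Liam:
Alice→Grace→Ivan→Nora→Liam: 17 + 7 + 7 + 6 = 37
Alice→Grace→Liam: 17 + 12 = 29
Alice→Grace→Ivan→Liam: 17 + 7 + 2 = 26
Alice→Judy→Heidi→Nora→Liam: 16 + 4 + 10 + 6 = 36
Shortest: 26.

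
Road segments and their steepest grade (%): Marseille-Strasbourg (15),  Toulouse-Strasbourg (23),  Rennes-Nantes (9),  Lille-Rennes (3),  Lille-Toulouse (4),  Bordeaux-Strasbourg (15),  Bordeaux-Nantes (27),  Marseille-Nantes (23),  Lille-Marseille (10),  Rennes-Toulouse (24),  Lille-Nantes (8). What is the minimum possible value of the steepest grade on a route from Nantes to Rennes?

8

Some routes from Nantes to Rennes:
Nantes-Rennes: max(9) = 9
Nantes-Lille-Rennes: max(8, 3) = 8
Nantes-Marseille-Lille-Rennes: max(23, 10, 3) = 23
Nantes-Marseille-Lille-Toulouse-Rennes: max(23, 10, 4, 24) = 24
Nantes-Marseille-Strasbourg-Toulouse-Lille-Rennes: max(23, 15, 23, 4, 3) = 23
The minimum achievable maximum is 8%.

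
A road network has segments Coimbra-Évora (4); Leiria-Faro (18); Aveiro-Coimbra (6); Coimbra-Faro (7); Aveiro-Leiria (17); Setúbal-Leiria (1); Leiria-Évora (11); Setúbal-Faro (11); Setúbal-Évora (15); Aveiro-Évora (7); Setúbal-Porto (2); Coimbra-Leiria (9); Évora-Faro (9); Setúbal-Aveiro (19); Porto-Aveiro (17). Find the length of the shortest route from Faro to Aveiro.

13

Some routes from Faro to Aveiro:
Faro -> Évora -> Coimbra -> Aveiro: 9 + 4 + 6 = 19
Faro -> Coimbra -> Aveiro: 7 + 6 = 13
Faro -> Coimbra -> Évora -> Aveiro: 7 + 4 + 7 = 18
Faro -> Évora -> Aveiro: 9 + 7 = 16
Shortest: 13.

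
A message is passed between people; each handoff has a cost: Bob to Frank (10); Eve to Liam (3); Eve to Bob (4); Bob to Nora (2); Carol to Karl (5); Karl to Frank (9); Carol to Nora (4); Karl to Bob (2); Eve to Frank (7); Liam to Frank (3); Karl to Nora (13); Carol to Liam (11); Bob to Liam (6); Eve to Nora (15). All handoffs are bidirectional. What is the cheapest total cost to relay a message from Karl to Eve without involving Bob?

15

A few of the Karl→Eve routes:
Karl→Carol→Nora→Eve: 5 + 4 + 15 = 24
Karl→Carol→Liam→Eve: 5 + 11 + 3 = 19
Karl→Carol→Liam→Frank→Eve: 5 + 11 + 3 + 7 = 26
Karl→Frank→Eve: 9 + 7 = 16
Karl→Frank→Liam→Eve: 9 + 3 + 3 = 15
Best route has total 15.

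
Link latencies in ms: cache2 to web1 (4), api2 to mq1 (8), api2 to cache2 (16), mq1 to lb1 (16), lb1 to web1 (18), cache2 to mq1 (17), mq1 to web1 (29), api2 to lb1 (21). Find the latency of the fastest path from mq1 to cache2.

Checking several routes:
mq1 - api2 - lb1 - web1 - cache2: 8 + 21 + 18 + 4 = 51
mq1 - api2 - cache2: 8 + 16 = 24
mq1 - cache2: 17
mq1 - web1 - cache2: 29 + 4 = 33
mq1 - lb1 - web1 - cache2: 16 + 18 + 4 = 38
Shortest: 17 ms.

17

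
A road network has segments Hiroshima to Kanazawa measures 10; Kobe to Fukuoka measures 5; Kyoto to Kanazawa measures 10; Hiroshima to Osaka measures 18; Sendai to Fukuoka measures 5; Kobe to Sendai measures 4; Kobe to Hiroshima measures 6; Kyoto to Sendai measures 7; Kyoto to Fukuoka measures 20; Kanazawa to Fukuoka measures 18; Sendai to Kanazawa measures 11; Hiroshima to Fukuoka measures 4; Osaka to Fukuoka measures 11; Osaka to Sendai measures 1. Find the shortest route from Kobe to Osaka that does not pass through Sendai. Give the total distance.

16

Checking several routes:
Kobe-Fukuoka-Hiroshima-Osaka: 5 + 4 + 18 = 27
Kobe-Hiroshima-Kanazawa-Fukuoka-Osaka: 6 + 10 + 18 + 11 = 45
Kobe-Hiroshima-Fukuoka-Osaka: 6 + 4 + 11 = 21
Kobe-Fukuoka-Osaka: 5 + 11 = 16
Kobe-Hiroshima-Osaka: 6 + 18 = 24
Best route has total 16.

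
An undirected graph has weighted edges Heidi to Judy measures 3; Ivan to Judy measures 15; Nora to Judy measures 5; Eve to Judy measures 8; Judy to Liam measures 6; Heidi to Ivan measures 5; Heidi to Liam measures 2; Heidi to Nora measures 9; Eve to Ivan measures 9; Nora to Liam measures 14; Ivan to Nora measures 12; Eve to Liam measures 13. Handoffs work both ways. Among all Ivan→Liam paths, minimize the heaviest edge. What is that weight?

5

Some routes from Ivan to Liam:
Ivan-Heidi-Liam: max(5, 2) = 5
Ivan-Eve-Judy-Heidi-Liam: max(9, 8, 3, 2) = 9
Ivan-Heidi-Judy-Liam: max(5, 3, 6) = 6
The minimum achievable maximum is 5.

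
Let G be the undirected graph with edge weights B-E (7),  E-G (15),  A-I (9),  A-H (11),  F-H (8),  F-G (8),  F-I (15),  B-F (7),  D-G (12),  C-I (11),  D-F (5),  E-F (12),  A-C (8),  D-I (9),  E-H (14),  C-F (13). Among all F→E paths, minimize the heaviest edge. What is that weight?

7

Some routes from F to E:
F - E: max(12) = 12
F - C - I - A - H - E: max(13, 11, 9, 11, 14) = 14
F - B - E: max(7, 7) = 7
F - C - A - H - E: max(13, 8, 11, 14) = 14
F - H - E: max(8, 14) = 14
Best route has worst link 7.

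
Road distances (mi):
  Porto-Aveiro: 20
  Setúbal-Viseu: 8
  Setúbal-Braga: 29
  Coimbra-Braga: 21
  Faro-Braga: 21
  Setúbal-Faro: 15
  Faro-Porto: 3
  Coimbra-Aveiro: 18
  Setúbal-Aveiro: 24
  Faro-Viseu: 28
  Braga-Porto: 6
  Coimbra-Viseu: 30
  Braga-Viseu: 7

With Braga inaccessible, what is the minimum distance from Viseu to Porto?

26

A few of the Viseu→Porto routes:
Viseu → Setúbal → Faro → Porto: 8 + 15 + 3 = 26
Viseu → Coimbra → Aveiro → Porto: 30 + 18 + 20 = 68
Viseu → Setúbal → Aveiro → Porto: 8 + 24 + 20 = 52
Viseu → Faro → Porto: 28 + 3 = 31
Best route has total 26 mi.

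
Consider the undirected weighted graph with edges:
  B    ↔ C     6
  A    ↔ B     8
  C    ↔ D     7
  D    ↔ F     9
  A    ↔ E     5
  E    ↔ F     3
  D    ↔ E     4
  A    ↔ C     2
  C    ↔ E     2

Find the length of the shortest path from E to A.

4

Comparing a few candidate routes:
E→D→C→A: 4 + 7 + 2 = 13
E→C→A: 2 + 2 = 4
E→A: 5
Best route has total 4.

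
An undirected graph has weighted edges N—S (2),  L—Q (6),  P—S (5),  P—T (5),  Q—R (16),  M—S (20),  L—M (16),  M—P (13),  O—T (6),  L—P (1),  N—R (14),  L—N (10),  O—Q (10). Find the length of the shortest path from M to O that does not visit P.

32

Some routes from M to O avoiding P:
M→S→N→R→Q→O: 20 + 2 + 14 + 16 + 10 = 62
M→S→N→L→Q→O: 20 + 2 + 10 + 6 + 10 = 48
M→L→Q→O: 16 + 6 + 10 = 32
Best route has total 32.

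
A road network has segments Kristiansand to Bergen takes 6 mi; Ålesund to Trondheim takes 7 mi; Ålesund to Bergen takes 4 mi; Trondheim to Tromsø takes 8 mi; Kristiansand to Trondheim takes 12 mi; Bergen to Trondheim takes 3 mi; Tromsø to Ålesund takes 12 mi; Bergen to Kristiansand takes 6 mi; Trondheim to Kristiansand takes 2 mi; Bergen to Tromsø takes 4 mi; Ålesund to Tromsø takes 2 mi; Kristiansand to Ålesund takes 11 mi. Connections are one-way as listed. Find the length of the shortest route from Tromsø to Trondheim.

Routes from Tromsø to Trondheim:
Tromsø → Ålesund → Bergen → Kristiansand → Trondheim: 12 + 4 + 6 + 12 = 34
Tromsø → Ålesund → Bergen → Trondheim: 12 + 4 + 3 = 19
Tromsø → Ålesund → Trondheim: 12 + 7 = 19
Best route has total 19 mi.

19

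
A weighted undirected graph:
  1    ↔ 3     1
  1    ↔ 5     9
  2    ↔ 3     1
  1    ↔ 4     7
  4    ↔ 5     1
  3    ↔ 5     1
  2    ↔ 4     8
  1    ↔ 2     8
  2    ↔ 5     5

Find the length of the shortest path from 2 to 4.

3

A few of the 2→4 routes:
2-4: 8
2-3-5-4: 1 + 1 + 1 = 3
2-3-1-4: 1 + 1 + 7 = 9
2-5-4: 5 + 1 = 6
2-1-3-5-4: 8 + 1 + 1 + 1 = 11
Shortest: 3.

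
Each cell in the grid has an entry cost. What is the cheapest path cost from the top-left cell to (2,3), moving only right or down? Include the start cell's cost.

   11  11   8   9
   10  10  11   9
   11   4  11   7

53

Path (0,0) -> (1,0) -> (1,1) -> (2,1) -> (2,2) -> (2,3): 11 + 10 + 10 + 4 + 11 + 7 = 53.
(Top row then right column would cost 55.)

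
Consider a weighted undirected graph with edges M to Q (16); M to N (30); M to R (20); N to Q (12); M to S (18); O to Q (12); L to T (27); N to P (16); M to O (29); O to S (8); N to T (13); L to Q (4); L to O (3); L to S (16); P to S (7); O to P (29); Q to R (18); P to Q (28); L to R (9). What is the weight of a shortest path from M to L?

20

A few of the M→L routes:
M→Q→O→L: 16 + 12 + 3 = 31
M→Q→L: 16 + 4 = 20
M→R→L: 20 + 9 = 29
M→O→L: 29 + 3 = 32
M→S→O→L: 18 + 8 + 3 = 29
Best route has total 20.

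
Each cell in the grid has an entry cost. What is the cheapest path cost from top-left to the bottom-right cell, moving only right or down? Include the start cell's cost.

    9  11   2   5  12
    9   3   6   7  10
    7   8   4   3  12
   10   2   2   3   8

Take r0c0 r1c0 r1c1 r1c2 r2c2 r3c2 r3c3 r3c4 for a total of 9 + 9 + 3 + 6 + 4 + 2 + 3 + 8 = 44.
(Top row then right column would cost 69.)

44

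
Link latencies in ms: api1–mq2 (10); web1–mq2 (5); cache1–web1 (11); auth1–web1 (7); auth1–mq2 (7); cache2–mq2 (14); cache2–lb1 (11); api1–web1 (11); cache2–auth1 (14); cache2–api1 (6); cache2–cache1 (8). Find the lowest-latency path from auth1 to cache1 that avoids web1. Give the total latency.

Routes from auth1 to cache1 avoiding web1:
auth1→cache2→cache1: 14 + 8 = 22
auth1→mq2→api1→cache2→cache1: 7 + 10 + 6 + 8 = 31
auth1→mq2→cache2→cache1: 7 + 14 + 8 = 29
The minimum is 22 ms.

22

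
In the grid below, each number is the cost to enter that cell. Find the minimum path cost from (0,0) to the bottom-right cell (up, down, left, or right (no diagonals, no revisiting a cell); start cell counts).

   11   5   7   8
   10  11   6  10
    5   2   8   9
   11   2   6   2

38

Best path: (0,0) → (1,0) → (2,0) → (2,1) → (3,1) → (3,2) → (3,3)
Cost: 11 + 10 + 5 + 2 + 2 + 6 + 2 = 38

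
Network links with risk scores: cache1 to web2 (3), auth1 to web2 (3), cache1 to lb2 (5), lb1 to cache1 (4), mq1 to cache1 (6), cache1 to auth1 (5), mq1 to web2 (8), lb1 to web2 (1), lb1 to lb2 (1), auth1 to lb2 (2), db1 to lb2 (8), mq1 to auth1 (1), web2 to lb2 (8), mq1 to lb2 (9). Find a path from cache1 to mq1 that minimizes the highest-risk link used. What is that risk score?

Checking several routes:
cache1→web2→auth1→mq1: max(3, 3, 1) = 3
cache1→web2→lb1→lb2→auth1→mq1: max(3, 1, 1, 2, 1) = 3
cache1→lb1→web2→auth1→mq1: max(4, 1, 3, 1) = 4
cache1→lb1→lb2→auth1→mq1: max(4, 1, 2, 1) = 4
Smallest bottleneck: 3.

3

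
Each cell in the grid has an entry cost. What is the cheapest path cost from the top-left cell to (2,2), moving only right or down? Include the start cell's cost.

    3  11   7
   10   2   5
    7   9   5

One optimal route is r0c0 -> r1c0 -> r1c1 -> r1c2 -> r2c2.
Its cost is 3 + 10 + 2 + 5 + 5 = 25.
For comparison, the top-then-right route costs 31.

25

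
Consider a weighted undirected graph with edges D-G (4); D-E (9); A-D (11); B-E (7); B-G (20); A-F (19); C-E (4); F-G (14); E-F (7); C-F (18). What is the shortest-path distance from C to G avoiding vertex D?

25

Comparing a few candidate routes:
C → E → B → G: 4 + 7 + 20 = 31
C → F → G: 18 + 14 = 32
C → E → F → G: 4 + 7 + 14 = 25
Best route has total 25.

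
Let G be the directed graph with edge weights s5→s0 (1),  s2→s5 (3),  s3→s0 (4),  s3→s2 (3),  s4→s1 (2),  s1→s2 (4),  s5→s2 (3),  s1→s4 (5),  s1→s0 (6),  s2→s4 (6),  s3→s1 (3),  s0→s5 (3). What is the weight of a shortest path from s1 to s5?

7

Paths from s1 to s5:
s1 → s0 → s5: 6 + 3 = 9
s1 → s2 → s5: 4 + 3 = 7
The minimum is 7.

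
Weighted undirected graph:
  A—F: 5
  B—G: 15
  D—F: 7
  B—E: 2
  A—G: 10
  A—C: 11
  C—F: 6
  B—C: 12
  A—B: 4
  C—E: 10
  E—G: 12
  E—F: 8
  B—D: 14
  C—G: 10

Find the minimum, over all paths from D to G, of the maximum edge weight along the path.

10

Some routes from D to G:
D→F→A→B→E→C→G: max(7, 5, 4, 2, 10, 10) = 10
D→F→E→B→A→G: max(7, 8, 2, 4, 10) = 10
D→F→E→C→G: max(7, 8, 10, 10) = 10
D→F→C→G: max(7, 6, 10) = 10
D→F→C→E→B→A→G: max(7, 6, 10, 2, 4, 10) = 10
Smallest bottleneck: 10.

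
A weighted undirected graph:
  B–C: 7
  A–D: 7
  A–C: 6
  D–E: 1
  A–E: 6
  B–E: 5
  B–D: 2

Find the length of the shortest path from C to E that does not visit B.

Paths from C to E avoiding B:
C → A → E: 6 + 6 = 12
C → A → D → E: 6 + 7 + 1 = 14
Best route has total 12.

12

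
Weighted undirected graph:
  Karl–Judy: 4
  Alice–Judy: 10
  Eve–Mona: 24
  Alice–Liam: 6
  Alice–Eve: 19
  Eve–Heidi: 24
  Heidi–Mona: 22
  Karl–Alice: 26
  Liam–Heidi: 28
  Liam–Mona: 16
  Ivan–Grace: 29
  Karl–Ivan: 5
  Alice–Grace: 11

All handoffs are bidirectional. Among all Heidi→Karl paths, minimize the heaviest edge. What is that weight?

Checking several routes:
Heidi -> Eve -> Mona -> Liam -> Alice -> Judy -> Karl: max(24, 24, 16, 6, 10, 4) = 24
Heidi -> Eve -> Alice -> Judy -> Karl: max(24, 19, 10, 4) = 24
Heidi -> Mona -> Eve -> Alice -> Judy -> Karl: max(22, 24, 19, 10, 4) = 24
Heidi -> Mona -> Eve -> Alice -> Karl: max(22, 24, 19, 26) = 26
Heidi -> Mona -> Liam -> Alice -> Judy -> Karl: max(22, 16, 6, 10, 4) = 22
Smallest bottleneck: 22.

22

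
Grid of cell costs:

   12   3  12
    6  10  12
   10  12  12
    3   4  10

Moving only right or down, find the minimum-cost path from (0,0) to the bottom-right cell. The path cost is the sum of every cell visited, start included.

Cheapest: [0,0] [1,0] [2,0] [3,0] [3,1] [3,2]
  12 + 6 + 10 + 3 + 4 + 10 = 45
For comparison, the top-then-right route costs 61.

45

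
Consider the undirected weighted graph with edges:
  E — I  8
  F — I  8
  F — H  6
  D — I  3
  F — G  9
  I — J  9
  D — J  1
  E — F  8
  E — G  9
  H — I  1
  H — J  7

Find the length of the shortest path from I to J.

Routes from I to J:
I-H-J: 1 + 7 = 8
I-E-G-F-H-J: 8 + 9 + 9 + 6 + 7 = 39
I-J: 9
I-E-F-H-J: 8 + 8 + 6 + 7 = 29
I-F-H-J: 8 + 6 + 7 = 21
I-D-J: 3 + 1 = 4
Shortest: 4.

4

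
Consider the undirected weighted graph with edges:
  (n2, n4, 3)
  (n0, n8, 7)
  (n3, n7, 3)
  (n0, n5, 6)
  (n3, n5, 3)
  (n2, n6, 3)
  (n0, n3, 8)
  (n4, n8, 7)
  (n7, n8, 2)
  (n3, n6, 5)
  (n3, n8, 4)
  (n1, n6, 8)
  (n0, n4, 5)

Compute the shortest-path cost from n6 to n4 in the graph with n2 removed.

A few of the n6→n4 routes:
n6 - n3 - n7 - n8 - n4: 5 + 3 + 2 + 7 = 17
n6 - n3 - n5 - n0 - n4: 5 + 3 + 6 + 5 = 19
n6 - n3 - n8 - n0 - n4: 5 + 4 + 7 + 5 = 21
n6 - n3 - n8 - n4: 5 + 4 + 7 = 16
n6 - n3 - n0 - n4: 5 + 8 + 5 = 18
Shortest: 16.

16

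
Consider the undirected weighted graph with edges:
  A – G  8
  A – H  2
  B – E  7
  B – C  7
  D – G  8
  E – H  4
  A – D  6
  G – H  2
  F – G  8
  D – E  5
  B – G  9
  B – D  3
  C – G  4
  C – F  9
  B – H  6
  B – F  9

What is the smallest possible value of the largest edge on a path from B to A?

A few of the B→A routes:
B - D - A: max(3, 6) = 6
B - H - A: max(6, 2) = 6
B - D - E - H - A: max(3, 5, 4, 2) = 5
B - H - E - D - A: max(6, 4, 5, 6) = 6
Best route has worst link 5.

5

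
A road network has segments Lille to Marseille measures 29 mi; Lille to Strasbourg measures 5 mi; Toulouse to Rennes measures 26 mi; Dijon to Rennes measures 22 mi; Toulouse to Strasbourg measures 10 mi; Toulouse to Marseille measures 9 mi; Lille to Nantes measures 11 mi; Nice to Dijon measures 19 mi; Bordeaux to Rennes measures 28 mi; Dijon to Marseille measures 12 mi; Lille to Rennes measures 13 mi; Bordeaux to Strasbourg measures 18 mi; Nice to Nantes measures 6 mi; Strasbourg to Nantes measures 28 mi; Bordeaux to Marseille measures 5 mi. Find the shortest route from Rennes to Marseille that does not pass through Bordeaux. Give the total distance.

34

Some routes from Rennes to Marseille avoiding Bordeaux:
Rennes → Toulouse → Marseille: 26 + 9 = 35
Rennes → Lille → Strasbourg → Toulouse → Marseille: 13 + 5 + 10 + 9 = 37
Rennes → Dijon → Marseille: 22 + 12 = 34
Rennes → Lille → Marseille: 13 + 29 = 42
The minimum is 34 mi.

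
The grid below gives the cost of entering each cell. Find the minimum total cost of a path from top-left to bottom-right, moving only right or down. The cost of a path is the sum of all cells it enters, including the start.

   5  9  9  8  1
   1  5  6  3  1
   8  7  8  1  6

27

Best path: [0,0] [1,0] [1,1] [1,2] [1,3] [1,4] [2,4]
Cost: 5 + 1 + 5 + 6 + 3 + 1 + 6 = 27
(Top row then right column would cost 39.)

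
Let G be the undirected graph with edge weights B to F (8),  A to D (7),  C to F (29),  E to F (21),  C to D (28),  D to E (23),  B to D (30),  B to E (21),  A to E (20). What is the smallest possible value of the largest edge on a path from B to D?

Comparing a few candidate routes:
B→E→A→D: max(21, 20, 7) = 21
B→F→E→A→D: max(8, 21, 20, 7) = 21
B→F→E→D: max(8, 21, 23) = 23
The minimum achievable maximum is 21.

21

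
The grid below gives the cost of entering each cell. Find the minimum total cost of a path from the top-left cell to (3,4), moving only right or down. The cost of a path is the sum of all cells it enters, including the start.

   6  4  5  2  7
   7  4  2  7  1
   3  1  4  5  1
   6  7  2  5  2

27

Take r0c0 → r0c1 → r1c1 → r1c2 → r1c3 → r1c4 → r2c4 → r3c4 for a total of 6 + 4 + 4 + 2 + 7 + 1 + 1 + 2 = 27.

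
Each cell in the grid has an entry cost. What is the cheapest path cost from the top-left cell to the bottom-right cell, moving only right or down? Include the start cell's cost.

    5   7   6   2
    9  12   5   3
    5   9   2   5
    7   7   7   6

One optimal route is [0,0] -> [0,1] -> [0,2] -> [0,3] -> [1,3] -> [2,3] -> [3,3].
Its cost is 5 + 7 + 6 + 2 + 3 + 5 + 6 = 34.

34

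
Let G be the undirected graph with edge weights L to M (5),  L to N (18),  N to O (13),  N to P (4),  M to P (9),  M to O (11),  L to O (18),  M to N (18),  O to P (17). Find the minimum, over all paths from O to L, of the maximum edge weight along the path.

Comparing a few candidate routes:
O-N-P-M-L: max(13, 4, 9, 5) = 13
O-P-N-M-L: max(17, 4, 18, 5) = 18
O-P-M-L: max(17, 9, 5) = 17
O-M-L: max(11, 5) = 11
O-L: max(18) = 18
Smallest bottleneck: 11.

11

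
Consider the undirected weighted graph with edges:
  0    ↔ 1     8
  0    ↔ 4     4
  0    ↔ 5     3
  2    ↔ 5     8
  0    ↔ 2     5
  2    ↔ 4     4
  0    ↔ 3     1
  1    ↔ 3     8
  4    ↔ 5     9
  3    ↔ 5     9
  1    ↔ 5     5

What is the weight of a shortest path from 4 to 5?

7

A few of the 4→5 routes:
4 - 2 - 0 - 5: 4 + 5 + 3 = 12
4 - 0 - 2 - 5: 4 + 5 + 8 = 17
4 - 5: 9
4 - 2 - 5: 4 + 8 = 12
4 - 0 - 3 - 5: 4 + 1 + 9 = 14
4 - 0 - 5: 4 + 3 = 7
The minimum is 7.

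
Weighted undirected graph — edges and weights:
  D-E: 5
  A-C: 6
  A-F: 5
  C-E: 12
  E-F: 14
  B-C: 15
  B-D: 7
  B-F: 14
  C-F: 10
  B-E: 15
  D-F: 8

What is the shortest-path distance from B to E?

A few of the B→E routes:
B-E: 15
B-F-D-E: 14 + 8 + 5 = 27
B-C-E: 15 + 12 = 27
B-F-E: 14 + 14 = 28
B-D-E: 7 + 5 = 12
The minimum is 12.

12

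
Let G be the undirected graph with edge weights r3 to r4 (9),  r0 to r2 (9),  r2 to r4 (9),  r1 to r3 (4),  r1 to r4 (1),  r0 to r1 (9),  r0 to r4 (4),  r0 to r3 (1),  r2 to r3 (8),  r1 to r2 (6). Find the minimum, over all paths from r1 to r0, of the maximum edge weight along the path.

4

A few of the r1→r0 routes:
r1 -> r3 -> r0: max(4, 1) = 4
r1 -> r2 -> r3 -> r0: max(6, 8, 1) = 8
r1 -> r4 -> r0: max(1, 4) = 4
Best route has worst link 4.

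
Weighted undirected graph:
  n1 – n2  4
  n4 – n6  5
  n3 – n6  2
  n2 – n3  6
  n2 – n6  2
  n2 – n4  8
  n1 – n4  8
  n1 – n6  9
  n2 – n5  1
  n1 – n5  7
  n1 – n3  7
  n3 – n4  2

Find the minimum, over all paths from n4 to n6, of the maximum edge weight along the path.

Some routes from n4 to n6:
n4 - n3 - n2 - n6: max(2, 6, 2) = 6
n4 - n3 - n1 - n5 - n2 - n6: max(2, 7, 7, 1, 2) = 7
n4 - n3 - n6: max(2, 2) = 2
n4 - n3 - n1 - n2 - n6: max(2, 7, 4, 2) = 7
n4 - n6: max(5) = 5
Smallest bottleneck: 2.

2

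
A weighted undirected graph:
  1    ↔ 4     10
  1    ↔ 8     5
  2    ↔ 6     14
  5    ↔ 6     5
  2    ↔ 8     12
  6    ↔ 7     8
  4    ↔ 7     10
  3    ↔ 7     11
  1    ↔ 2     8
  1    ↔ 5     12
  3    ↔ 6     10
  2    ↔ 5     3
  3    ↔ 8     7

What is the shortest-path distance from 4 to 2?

Checking several routes:
4 -> 1 -> 5 -> 2: 10 + 12 + 3 = 25
4 -> 7 -> 3 -> 6 -> 5 -> 2: 10 + 11 + 10 + 5 + 3 = 39
4 -> 7 -> 6 -> 2: 10 + 8 + 14 = 32
4 -> 1 -> 2: 10 + 8 = 18
4 -> 7 -> 6 -> 5 -> 2: 10 + 8 + 5 + 3 = 26
4 -> 1 -> 8 -> 2: 10 + 5 + 12 = 27
The minimum is 18.

18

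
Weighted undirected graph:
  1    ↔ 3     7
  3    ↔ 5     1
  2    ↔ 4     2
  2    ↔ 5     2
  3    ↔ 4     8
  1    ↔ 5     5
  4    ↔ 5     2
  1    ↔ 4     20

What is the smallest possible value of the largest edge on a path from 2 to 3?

A few of the 2→3 routes:
2-5-4-3: max(2, 2, 8) = 8
2-4-3: max(2, 8) = 8
2-4-5-1-3: max(2, 2, 5, 7) = 7
2-5-3: max(2, 1) = 2
2-5-1-3: max(2, 5, 7) = 7
2-4-5-3: max(2, 2, 1) = 2
Smallest bottleneck: 2.

2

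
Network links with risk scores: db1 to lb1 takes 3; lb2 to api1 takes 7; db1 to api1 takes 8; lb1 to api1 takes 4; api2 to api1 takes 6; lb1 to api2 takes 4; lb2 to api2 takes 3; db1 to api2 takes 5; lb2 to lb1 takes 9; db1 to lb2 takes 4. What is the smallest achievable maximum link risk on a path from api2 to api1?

4

Comparing a few candidate routes:
api2-db1-lb1-api1: max(5, 3, 4) = 5
api2-lb2-db1-lb1-api1: max(3, 4, 3, 4) = 4
api2-lb1-api1: max(4, 4) = 4
The minimum achievable maximum is 4.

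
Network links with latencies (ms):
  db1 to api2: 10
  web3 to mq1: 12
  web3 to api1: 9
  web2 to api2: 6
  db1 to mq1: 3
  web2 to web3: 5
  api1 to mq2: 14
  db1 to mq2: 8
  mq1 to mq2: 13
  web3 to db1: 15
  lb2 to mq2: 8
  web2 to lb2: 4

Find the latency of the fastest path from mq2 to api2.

Checking several routes:
mq2→lb2→web2→api2: 8 + 4 + 6 = 18
mq2→db1→web3→web2→api2: 8 + 15 + 5 + 6 = 34
mq2→db1→mq1→web3→web2→api2: 8 + 3 + 12 + 5 + 6 = 34
mq2→api1→web3→web2→api2: 14 + 9 + 5 + 6 = 34
mq2→db1→api2: 8 + 10 = 18
mq2→mq1→db1→api2: 13 + 3 + 10 = 26
Shortest: 18 ms.

18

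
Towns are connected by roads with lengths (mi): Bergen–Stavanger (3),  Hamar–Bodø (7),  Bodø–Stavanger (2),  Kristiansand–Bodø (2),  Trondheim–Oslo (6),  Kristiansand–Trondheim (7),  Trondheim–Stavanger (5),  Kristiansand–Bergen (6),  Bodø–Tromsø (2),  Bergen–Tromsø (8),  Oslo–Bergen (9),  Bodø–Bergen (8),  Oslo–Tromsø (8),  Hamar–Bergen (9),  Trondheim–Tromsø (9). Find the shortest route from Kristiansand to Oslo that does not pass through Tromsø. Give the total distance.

A few of the Kristiansand→Oslo routes:
Kristiansand→Bodø→Stavanger→Trondheim→Oslo: 2 + 2 + 5 + 6 = 15
Kristiansand→Bergen→Oslo: 6 + 9 = 15
Kristiansand→Trondheim→Oslo: 7 + 6 = 13
Kristiansand→Bodø→Bergen→Oslo: 2 + 8 + 9 = 19
Kristiansand→Bodø→Stavanger→Bergen→Oslo: 2 + 2 + 3 + 9 = 16
Best route has total 13 mi.

13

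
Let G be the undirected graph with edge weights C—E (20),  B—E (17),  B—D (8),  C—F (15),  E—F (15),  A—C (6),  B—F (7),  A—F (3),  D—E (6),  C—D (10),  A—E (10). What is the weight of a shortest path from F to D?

A few of the F→D routes:
F→E→D: 15 + 6 = 21
F→B→D: 7 + 8 = 15
F→A→E→D: 3 + 10 + 6 = 19
F→A→C→D: 3 + 6 + 10 = 19
Best route has total 15.

15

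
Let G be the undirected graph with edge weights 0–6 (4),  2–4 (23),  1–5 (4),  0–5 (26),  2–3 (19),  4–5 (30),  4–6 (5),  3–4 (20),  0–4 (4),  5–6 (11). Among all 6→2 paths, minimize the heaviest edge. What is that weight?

20

Checking several routes:
6 -> 0 -> 4 -> 3 -> 2: max(4, 4, 20, 19) = 20
6 -> 4 -> 3 -> 2: max(5, 20, 19) = 20
6 -> 0 -> 4 -> 2: max(4, 4, 23) = 23
6 -> 4 -> 2: max(5, 23) = 23
Best route has worst link 20.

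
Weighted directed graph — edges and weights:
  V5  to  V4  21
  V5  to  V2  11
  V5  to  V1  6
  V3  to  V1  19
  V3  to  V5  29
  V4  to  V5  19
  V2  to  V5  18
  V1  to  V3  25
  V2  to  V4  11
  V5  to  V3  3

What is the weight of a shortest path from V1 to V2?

Routes from V1 to V2:
V1→V3→V5→V2: 25 + 29 + 11 = 65
The minimum is 65.

65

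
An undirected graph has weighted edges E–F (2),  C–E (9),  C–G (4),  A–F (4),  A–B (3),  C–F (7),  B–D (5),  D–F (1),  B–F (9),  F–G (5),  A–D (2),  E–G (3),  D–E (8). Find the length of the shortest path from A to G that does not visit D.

A few of the A→G routes:
A -> F -> E -> G: 4 + 2 + 3 = 9
A -> F -> G: 4 + 5 = 9
A -> F -> C -> G: 4 + 7 + 4 = 15
A -> B -> F -> G: 3 + 9 + 5 = 17
The minimum is 9.

9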